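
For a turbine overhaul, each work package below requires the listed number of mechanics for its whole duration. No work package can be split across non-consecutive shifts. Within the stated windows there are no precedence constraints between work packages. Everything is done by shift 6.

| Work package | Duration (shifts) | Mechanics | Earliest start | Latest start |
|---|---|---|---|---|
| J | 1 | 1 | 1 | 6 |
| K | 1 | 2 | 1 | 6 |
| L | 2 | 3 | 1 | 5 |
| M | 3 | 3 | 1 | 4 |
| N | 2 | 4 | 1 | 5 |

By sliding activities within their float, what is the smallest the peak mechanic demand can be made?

6

Early-start (J@1, K@1, L@1, M@1, N@1) gives peak 13: s1:13  s2:10  s3:3  s4:0  s5:0  s6:0.
Shift M→2, N→5.
Schedule J@1, K@1, L@1, M@2, N@5: s1:6  s2:6  s3:3  s4:3  s5:4  s6:4 — peak 6.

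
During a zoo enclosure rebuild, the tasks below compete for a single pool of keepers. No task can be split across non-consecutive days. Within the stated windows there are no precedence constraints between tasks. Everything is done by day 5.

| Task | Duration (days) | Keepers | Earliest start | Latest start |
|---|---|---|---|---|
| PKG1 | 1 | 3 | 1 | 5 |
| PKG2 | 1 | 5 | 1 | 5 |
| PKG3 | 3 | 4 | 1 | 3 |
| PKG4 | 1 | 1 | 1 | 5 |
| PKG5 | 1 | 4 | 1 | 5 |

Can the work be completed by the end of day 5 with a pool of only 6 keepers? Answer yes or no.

no

The minimum achievable peak is 7; 6 < 7, so no feasible schedule stays within the cap.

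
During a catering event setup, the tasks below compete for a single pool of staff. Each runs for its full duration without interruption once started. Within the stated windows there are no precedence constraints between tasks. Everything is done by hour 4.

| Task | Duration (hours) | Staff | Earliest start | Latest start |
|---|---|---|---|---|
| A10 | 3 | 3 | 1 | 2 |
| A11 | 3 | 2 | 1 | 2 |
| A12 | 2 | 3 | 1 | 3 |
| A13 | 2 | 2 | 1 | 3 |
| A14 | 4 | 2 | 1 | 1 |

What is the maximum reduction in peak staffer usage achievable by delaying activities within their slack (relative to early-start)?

Early-start peak: h1:12  h2:12  h3:7  h4:2 ⇒ 12.
Leveled (A10@1, A11@1, A12@1, A13@3, A14@1): h1:10  h2:10  h3:9  h4:4 ⇒ 10.
Reduction 12 − 10 = 2.

2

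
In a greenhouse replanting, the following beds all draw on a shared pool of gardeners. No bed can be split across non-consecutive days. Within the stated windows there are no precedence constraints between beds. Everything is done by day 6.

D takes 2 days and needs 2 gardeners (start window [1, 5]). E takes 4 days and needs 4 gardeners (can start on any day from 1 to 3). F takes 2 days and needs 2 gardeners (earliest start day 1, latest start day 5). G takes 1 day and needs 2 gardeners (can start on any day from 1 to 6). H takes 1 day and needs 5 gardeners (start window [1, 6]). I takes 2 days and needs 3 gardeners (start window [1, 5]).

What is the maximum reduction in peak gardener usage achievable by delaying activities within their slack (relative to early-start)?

11

Early-start peak: d1:18  d2:11  d3:4  d4:4  d5:0  d6:0 ⇒ 18.
Leveled (D@1, E@1, F@5, G@3, H@6, I@4): d1:6  d2:6  d3:6  d4:7  d5:5  d6:7 ⇒ 7.
Reduction 18 − 7 = 11.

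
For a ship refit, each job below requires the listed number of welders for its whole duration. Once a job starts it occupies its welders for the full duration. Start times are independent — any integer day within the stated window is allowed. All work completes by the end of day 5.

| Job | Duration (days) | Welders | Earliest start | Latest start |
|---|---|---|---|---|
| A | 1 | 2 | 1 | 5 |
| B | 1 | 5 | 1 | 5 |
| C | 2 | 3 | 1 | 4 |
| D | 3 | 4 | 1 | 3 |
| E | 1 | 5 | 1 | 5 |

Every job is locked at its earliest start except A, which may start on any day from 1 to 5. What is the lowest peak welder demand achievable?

A@1: d1:19  d2:7  d3:4  d4:0  d5:0 → peak 19
A@2: d1:17  d2:9  d3:4  d4:0  d5:0 → peak 17
A@3: d1:17  d2:7  d3:6  d4:0  d5:0 → peak 17
A@4: d1:17  d2:7  d3:4  d4:2  d5:0 → peak 17
A@5: d1:17  d2:7  d3:4  d4:0  d5:2 → peak 17
Best is A@2, peak 17.

17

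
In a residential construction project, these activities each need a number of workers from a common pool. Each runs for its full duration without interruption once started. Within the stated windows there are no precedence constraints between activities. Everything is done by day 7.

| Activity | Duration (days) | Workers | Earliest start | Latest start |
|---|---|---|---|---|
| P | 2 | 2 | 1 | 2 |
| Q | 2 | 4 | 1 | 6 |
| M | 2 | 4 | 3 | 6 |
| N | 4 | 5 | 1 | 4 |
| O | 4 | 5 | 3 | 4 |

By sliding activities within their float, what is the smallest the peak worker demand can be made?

11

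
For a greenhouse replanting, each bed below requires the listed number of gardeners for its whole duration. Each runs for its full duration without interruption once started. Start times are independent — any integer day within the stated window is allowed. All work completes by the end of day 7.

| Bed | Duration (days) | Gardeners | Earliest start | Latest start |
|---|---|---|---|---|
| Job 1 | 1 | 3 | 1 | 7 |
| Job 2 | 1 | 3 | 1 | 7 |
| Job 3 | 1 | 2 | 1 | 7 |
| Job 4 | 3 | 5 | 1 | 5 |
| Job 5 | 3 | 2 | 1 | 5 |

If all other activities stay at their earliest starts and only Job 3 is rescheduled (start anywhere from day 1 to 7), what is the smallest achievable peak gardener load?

13

Job 3@1: d1:15  d2:7  d3:7  d4:0  d5:0  d6:0  d7:0 → peak 15
Job 3@2: d1:13  d2:9  d3:7  d4:0  d5:0  d6:0  d7:0 → peak 13
Job 3@3: d1:13  d2:7  d3:9  d4:0  d5:0  d6:0  d7:0 → peak 13
Job 3@4: d1:13  d2:7  d3:7  d4:2  d5:0  d6:0  d7:0 → peak 13
Job 3@5: d1:13  d2:7  d3:7  d4:0  d5:2  d6:0  d7:0 → peak 13
Job 3@6: d1:13  d2:7  d3:7  d4:0  d5:0  d6:2  d7:0 → peak 13
Job 3@7: d1:13  d2:7  d3:7  d4:0  d5:0  d6:0  d7:2 → peak 13
Best is Job 3@2, peak 13.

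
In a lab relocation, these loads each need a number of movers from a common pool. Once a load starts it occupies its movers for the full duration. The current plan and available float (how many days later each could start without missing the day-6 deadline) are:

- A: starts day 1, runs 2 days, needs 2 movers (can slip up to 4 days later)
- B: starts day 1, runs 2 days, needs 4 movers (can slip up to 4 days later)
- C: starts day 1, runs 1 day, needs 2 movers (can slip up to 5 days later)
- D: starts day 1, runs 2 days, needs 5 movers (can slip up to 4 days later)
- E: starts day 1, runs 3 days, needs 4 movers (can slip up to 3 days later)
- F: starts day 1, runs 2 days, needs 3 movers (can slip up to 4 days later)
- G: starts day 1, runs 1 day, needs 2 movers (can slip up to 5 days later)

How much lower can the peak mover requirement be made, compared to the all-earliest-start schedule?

Early-start peak: d1:22  d2:18  d3:4  d4:0  d5:0  d6:0 ⇒ 22.
Leveled (A@1, B@3, C@1, D@5, E@1, F@4, G@2): d1:8  d2:8  d3:8  d4:7  d5:8  d6:5 ⇒ 8.
Reduction 22 − 8 = 14.

14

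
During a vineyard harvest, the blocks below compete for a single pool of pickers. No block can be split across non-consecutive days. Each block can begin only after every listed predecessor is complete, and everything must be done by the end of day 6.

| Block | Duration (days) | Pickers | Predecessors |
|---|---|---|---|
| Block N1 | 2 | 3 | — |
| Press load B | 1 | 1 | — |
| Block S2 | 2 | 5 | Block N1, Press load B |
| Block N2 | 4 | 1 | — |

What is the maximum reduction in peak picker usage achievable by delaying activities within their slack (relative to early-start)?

Early-start peak: d1:5  d2:4  d3:6  d4:6  d5:0  d6:0 ⇒ 6.
Leveled (Block N1@1, Press load B@1, Block S2@5, Block N2@1): d1:5  d2:4  d3:1  d4:1  d5:5  d6:5 ⇒ 5.
Reduction 6 − 5 = 1.

1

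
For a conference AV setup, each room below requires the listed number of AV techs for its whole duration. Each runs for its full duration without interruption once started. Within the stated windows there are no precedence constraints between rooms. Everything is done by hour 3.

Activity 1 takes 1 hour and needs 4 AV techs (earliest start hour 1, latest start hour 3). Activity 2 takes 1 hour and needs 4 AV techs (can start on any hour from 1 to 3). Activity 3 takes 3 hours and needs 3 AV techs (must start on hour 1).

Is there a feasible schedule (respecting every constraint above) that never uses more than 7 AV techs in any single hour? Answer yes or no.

Schedule Activity 1@1, Activity 2@2, Activity 3@1: h1:7  h2:7  h3:3 — peak 7 ≤ 7.

yes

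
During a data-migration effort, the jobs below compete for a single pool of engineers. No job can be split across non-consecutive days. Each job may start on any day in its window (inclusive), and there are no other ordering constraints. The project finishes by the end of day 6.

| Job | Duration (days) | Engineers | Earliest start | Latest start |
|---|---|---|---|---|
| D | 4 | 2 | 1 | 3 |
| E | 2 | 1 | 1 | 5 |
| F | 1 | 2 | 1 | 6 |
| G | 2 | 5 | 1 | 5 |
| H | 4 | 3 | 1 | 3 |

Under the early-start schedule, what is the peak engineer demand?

13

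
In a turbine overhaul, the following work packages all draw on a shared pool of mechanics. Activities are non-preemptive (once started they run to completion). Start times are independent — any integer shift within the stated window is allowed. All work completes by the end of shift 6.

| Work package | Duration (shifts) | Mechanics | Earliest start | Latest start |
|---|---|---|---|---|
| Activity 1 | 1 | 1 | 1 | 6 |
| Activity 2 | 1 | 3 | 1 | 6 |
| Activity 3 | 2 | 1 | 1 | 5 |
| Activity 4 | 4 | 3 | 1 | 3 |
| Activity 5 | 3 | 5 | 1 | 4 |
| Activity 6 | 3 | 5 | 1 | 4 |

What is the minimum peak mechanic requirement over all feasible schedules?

Early-start (Activity 1@1, Activity 2@1, Activity 3@1, Activity 4@1, Activity 5@1, Activity 6@1) gives peak 18: s1:18  s2:14  s3:13  s4:3  s5:0  s6:0.
Shift Activity 3→2, Activity 4→2, Activity 6→4.
Schedule Activity 1@1, Activity 2@1, Activity 3@2, Activity 4@2, Activity 5@1, Activity 6@4: s1:9  s2:9  s3:9  s4:8  s5:8  s6:5 — peak 9.

9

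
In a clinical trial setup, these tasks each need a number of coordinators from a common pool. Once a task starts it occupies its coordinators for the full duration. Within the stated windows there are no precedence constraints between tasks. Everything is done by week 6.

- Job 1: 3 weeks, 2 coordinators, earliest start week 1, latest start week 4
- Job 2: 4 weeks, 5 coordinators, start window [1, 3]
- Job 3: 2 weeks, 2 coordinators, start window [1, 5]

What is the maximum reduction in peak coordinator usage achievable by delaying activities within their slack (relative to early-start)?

Early-start peak: w1:9  w2:9  w3:7  w4:5  w5:0  w6:0 ⇒ 9.
Leveled (Job 1@1, Job 2@1, Job 3@4): w1:7  w2:7  w3:7  w4:7  w5:2  w6:0 ⇒ 7.
Reduction 9 − 7 = 2.

2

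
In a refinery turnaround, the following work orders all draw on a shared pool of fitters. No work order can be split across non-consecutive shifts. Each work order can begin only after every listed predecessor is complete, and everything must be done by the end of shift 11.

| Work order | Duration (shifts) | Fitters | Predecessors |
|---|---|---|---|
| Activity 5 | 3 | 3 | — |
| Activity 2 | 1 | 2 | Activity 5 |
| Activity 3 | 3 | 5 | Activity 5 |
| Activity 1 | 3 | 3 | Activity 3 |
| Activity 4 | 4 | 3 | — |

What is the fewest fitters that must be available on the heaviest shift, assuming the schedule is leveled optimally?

6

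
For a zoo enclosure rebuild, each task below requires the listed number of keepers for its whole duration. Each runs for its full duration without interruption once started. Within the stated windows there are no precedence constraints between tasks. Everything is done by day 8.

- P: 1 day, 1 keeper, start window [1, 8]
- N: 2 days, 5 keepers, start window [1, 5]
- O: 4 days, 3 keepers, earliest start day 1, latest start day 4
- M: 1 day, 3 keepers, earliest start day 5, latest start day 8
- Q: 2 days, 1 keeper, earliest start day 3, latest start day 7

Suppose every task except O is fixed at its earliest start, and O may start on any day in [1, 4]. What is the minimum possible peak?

6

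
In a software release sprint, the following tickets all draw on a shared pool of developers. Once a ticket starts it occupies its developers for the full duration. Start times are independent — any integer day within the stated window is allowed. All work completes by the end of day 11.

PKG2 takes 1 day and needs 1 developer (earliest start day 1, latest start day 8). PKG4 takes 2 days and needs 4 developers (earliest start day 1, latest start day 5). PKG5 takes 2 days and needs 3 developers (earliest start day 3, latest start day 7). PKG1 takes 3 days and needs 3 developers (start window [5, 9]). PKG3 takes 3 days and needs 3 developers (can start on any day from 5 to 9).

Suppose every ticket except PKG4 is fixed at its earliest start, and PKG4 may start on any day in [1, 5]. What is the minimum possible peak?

PKG4@1: d1:5  d2:4  d3:3  d4:3  d5:6  d6:6  d7:6  d8:0  d9:0  d10:0  d11:0 → peak 6
PKG4@2: d1:1  d2:4  d3:7  d4:3  d5:6  d6:6  d7:6  d8:0  d9:0  d10:0  d11:0 → peak 7
PKG4@3: d1:1  d2:0  d3:7  d4:7  d5:6  d6:6  d7:6  d8:0  d9:0  d10:0  d11:0 → peak 7
PKG4@4: d1:1  d2:0  d3:3  d4:7  d5:10  d6:6  d7:6  d8:0  d9:0  d10:0  d11:0 → peak 10
PKG4@5: d1:1  d2:0  d3:3  d4:3  d5:10  d6:10  d7:6  d8:0  d9:0  d10:0  d11:0 → peak 10
Best is PKG4@1, peak 6.

6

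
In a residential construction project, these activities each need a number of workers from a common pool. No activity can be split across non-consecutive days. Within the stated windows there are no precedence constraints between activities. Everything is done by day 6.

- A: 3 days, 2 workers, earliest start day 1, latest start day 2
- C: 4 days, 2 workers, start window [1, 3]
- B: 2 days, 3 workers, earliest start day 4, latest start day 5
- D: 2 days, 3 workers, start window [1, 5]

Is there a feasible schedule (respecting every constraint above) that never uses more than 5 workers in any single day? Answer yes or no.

yes

Schedule A@1, C@3, B@4, D@1: d1:5  d2:5  d3:4  d4:5  d5:5  d6:2 — peak 5 ≤ 5.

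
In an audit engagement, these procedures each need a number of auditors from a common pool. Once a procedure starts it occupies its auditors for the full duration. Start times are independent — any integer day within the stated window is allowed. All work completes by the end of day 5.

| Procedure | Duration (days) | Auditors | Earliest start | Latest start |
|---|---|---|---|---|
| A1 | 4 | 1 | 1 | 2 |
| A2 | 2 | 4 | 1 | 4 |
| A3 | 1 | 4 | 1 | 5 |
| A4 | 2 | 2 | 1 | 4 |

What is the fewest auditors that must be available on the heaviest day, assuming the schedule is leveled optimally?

Early-start (A1@1, A2@1, A3@1, A4@1) gives peak 11: d1:11  d2:7  d3:1  d4:1  d5:0.
Shift A3→3, A4→4.
Schedule A1@1, A2@1, A3@3, A4@4: d1:5  d2:5  d3:5  d4:3  d5:2 — peak 5.

5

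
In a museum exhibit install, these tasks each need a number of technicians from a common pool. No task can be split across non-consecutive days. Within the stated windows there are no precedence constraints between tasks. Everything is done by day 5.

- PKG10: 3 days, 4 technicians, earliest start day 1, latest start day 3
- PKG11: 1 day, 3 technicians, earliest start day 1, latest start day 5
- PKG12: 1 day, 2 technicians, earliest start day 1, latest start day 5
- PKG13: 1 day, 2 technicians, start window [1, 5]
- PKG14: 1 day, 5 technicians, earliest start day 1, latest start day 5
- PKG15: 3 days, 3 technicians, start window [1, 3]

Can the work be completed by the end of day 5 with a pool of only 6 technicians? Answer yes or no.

Total technician-days = 33; over 5 days the average is 33/5 > 6, so some day must exceed 6.

no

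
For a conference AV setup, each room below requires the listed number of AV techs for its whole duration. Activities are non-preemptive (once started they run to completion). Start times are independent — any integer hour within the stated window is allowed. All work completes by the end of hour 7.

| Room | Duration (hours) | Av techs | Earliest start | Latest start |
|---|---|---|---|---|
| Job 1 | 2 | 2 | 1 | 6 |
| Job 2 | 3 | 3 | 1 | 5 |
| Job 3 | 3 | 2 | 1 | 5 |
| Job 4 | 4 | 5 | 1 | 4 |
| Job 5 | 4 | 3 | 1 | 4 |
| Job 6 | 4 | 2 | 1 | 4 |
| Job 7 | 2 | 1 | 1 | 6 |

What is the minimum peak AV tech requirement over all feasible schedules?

Early-start (Job 1@1, Job 2@1, Job 3@1, Job 4@1, Job 5@1, Job 6@1, Job 7@1) gives peak 18: h1:18  h2:18  h3:15  h4:10  h5:0  h6:0  h7:0.
Shift Job 4→3, Job 5→4, Job 6→4.
Schedule Job 1@1, Job 2@1, Job 3@1, Job 4@3, Job 5@4, Job 6@4, Job 7@1: h1:8  h2:8  h3:10  h4:10  h5:10  h6:10  h7:5 — peak 10.

10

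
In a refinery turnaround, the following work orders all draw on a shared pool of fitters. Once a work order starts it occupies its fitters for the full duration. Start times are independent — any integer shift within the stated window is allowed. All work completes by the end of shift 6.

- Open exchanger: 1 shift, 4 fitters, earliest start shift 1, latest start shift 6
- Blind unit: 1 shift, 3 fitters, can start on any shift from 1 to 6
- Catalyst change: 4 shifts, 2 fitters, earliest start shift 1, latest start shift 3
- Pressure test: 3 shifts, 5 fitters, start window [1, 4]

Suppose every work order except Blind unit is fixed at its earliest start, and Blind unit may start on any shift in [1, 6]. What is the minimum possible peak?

Blind unit@1: s1:14  s2:7  s3:7  s4:2  s5:0  s6:0 → peak 14
Blind unit@2: s1:11  s2:10  s3:7  s4:2  s5:0  s6:0 → peak 11
Blind unit@3: s1:11  s2:7  s3:10  s4:2  s5:0  s6:0 → peak 11
Blind unit@4: s1:11  s2:7  s3:7  s4:5  s5:0  s6:0 → peak 11
Blind unit@5: s1:11  s2:7  s3:7  s4:2  s5:3  s6:0 → peak 11
Blind unit@6: s1:11  s2:7  s3:7  s4:2  s5:0  s6:3 → peak 11
Best is Blind unit@2, peak 11.

11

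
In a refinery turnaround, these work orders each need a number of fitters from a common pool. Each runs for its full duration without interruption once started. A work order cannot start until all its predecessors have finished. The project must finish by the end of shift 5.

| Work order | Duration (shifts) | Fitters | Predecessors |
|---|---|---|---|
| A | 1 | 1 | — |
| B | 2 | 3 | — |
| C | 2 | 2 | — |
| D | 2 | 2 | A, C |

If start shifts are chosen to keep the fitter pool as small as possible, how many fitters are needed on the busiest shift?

5

Early-start (A@1, B@1, C@1, D@3) gives peak 6: s1:6  s2:5  s3:2  s4:2  s5:0.
Shift C→2, D→4.
Schedule A@1, B@1, C@2, D@4: s1:4  s2:5  s3:2  s4:2  s5:2 — peak 5.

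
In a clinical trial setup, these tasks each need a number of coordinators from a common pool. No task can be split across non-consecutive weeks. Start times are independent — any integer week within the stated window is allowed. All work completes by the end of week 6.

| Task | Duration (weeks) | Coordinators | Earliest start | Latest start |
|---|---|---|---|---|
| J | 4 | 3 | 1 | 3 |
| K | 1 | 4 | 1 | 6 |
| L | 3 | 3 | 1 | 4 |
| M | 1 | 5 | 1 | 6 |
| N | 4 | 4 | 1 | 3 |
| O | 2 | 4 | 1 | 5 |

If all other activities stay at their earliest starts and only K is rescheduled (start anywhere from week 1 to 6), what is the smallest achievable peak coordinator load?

19

K@1: w1:23  w2:14  w3:10  w4:7  w5:0  w6:0 → peak 23
K@2: w1:19  w2:18  w3:10  w4:7  w5:0  w6:0 → peak 19
K@3: w1:19  w2:14  w3:14  w4:7  w5:0  w6:0 → peak 19
K@4: w1:19  w2:14  w3:10  w4:11  w5:0  w6:0 → peak 19
K@5: w1:19  w2:14  w3:10  w4:7  w5:4  w6:0 → peak 19
K@6: w1:19  w2:14  w3:10  w4:7  w5:0  w6:4 → peak 19
Best is K@2, peak 19.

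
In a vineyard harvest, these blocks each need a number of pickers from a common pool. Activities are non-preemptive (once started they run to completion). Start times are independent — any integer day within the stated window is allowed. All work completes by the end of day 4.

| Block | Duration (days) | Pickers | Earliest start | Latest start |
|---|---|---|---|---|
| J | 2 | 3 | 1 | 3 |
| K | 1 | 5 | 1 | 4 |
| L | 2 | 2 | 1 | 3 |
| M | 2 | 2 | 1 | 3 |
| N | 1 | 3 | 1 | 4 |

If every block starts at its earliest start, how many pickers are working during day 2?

7

At early start, day 2 has: J, L, M.
Demand: 3 + 2 + 2 = 7.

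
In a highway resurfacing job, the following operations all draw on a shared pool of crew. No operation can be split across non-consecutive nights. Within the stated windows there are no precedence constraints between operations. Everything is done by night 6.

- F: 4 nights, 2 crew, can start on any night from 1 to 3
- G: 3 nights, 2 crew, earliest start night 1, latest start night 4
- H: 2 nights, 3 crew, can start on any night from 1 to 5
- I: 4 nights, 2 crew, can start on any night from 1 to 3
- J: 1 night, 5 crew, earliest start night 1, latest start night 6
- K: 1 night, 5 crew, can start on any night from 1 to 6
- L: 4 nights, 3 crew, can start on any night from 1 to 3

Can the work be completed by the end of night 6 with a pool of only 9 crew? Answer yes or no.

Schedule F@1, G@1, H@1, I@1, J@5, K@6, L@3: n1:9  n2:9  n3:9  n4:7  n5:8  n6:8 — peak 9 ≤ 9.

yes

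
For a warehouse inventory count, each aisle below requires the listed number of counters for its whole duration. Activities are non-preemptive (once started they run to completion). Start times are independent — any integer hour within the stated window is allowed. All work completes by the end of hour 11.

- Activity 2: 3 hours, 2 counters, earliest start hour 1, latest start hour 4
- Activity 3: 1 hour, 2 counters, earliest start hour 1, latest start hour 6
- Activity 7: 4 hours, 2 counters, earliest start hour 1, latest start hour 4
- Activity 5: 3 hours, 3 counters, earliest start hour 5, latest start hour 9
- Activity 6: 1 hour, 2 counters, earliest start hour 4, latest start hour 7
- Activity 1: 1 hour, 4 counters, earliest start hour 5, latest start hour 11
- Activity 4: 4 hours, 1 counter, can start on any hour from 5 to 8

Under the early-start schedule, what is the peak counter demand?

8

Early-start schedule: Activity 2@1, Activity 3@1, Activity 7@1, Activity 5@5, Activity 6@4, Activity 1@5, Activity 4@5.
Load per hour: hour 1: 6, hour 2: 4, hour 3: 4, hour 4: 4, hour 5: 8, hour 6: 4, hour 7: 4, hour 8: 1, hour 9: 0, hour 10: 0, hour 11: 0.
Peak is 8.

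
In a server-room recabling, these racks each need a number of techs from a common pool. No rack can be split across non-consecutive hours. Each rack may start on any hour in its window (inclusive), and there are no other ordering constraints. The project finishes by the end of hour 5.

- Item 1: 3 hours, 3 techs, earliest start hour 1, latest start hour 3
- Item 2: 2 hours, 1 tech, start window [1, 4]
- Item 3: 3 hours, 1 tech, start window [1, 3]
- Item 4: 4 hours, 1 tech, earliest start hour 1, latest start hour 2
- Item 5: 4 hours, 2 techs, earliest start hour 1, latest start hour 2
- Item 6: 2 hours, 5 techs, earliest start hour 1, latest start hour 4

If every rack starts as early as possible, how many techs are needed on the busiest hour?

Early-start schedule: Item 1@1, Item 2@1, Item 3@1, Item 4@1, Item 5@1, Item 6@1.
Load per hour: hour 1: 13, hour 2: 13, hour 3: 7, hour 4: 3, hour 5: 0.
Peak is 13.

13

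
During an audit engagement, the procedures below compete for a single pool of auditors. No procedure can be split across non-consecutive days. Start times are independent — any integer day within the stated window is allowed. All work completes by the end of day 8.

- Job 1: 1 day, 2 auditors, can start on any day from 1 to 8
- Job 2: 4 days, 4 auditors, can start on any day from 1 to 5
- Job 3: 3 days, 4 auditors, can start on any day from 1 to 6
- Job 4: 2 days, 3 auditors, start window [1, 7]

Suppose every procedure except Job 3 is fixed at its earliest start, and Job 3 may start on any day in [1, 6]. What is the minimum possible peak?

Job 3@1: d1:13  d2:11  d3:8  d4:4  d5:0  d6:0  d7:0  d8:0 → peak 13
Job 3@2: d1:9  d2:11  d3:8  d4:8  d5:0  d6:0  d7:0  d8:0 → peak 11
Job 3@3: d1:9  d2:7  d3:8  d4:8  d5:4  d6:0  d7:0  d8:0 → peak 9
Job 3@4: d1:9  d2:7  d3:4  d4:8  d5:4  d6:4  d7:0  d8:0 → peak 9
Job 3@5: d1:9  d2:7  d3:4  d4:4  d5:4  d6:4  d7:4  d8:0 → peak 9
Job 3@6: d1:9  d2:7  d3:4  d4:4  d5:0  d6:4  d7:4  d8:4 → peak 9
Best is Job 3@3, peak 9.

9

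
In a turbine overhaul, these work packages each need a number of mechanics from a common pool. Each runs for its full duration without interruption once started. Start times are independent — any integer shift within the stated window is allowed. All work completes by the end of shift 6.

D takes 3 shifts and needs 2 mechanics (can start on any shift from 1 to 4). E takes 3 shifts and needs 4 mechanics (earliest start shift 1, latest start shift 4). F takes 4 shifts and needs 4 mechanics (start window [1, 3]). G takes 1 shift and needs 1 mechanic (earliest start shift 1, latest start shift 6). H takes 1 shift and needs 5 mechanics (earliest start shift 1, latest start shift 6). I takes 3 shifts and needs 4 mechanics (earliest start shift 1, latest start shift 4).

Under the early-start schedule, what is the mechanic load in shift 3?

At early start, shift 3 has: D, E, F, I.
Demand: 2 + 4 + 4 + 4 = 14.

14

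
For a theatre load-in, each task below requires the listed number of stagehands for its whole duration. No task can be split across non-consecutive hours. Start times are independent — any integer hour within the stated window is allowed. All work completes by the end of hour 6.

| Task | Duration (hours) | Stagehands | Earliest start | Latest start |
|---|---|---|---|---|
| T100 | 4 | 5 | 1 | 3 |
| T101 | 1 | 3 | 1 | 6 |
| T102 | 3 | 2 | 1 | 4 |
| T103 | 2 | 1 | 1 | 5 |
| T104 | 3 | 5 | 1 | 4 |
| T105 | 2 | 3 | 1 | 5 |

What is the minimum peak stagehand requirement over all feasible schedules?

Early-start (T100@1, T101@1, T102@1, T103@1, T104@1, T105@1) gives peak 19: h1:19  h2:16  h3:12  h4:5  h5:0  h6:0.
Shift T103→2, T104→4, T105→5.
Schedule T100@1, T101@1, T102@1, T103@2, T104@4, T105@5: h1:10  h2:8  h3:8  h4:10  h5:8  h6:8 — peak 10.

10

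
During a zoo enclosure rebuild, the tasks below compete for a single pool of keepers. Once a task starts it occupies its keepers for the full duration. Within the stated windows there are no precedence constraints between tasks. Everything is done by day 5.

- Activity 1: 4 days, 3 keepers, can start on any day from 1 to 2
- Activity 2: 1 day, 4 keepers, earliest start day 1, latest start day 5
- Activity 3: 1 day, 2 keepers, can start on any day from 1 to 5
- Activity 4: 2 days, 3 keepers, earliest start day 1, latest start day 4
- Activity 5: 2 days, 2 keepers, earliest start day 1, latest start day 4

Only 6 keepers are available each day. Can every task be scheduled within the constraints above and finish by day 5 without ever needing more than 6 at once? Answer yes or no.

yes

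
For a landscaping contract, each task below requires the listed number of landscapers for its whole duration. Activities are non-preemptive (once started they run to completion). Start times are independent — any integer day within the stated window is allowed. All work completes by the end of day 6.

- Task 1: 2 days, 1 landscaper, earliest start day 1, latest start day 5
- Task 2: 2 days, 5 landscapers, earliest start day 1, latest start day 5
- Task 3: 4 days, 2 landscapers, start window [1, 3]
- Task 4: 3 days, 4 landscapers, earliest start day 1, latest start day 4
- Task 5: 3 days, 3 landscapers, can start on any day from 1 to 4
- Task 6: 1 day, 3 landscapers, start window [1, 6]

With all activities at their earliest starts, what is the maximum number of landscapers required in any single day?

18

Early-start schedule: Task 1@1, Task 2@1, Task 3@1, Task 4@1, Task 5@1, Task 6@1.
Load per day: day 1: 18, day 2: 15, day 3: 9, day 4: 2, day 5: 0, day 6: 0.
Peak is 18.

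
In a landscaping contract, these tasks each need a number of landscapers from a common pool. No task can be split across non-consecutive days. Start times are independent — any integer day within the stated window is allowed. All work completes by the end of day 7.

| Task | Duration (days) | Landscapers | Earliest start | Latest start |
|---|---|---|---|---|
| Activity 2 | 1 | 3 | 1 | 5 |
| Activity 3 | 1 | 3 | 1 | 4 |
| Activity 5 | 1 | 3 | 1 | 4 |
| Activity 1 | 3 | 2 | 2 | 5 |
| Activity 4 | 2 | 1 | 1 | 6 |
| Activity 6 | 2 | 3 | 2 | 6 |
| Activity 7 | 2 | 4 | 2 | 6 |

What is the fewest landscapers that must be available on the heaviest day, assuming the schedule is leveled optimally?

5

Early-start (Activity 2@1, Activity 3@1, Activity 5@1, Activity 1@2, Activity 4@1, Activity 6@2, Activity 7@2) gives peak 10: d1:10  d2:10  d3:9  d4:2  d5:0  d6:0  d7:0.
Shift Activity 3→2, Activity 5→3, Activity 4→5, Activity 6→4, Activity 7→6.
Schedule Activity 2@1, Activity 3@2, Activity 5@3, Activity 1@2, Activity 4@5, Activity 6@4, Activity 7@6: d1:3  d2:5  d3:5  d4:5  d5:4  d6:5  d7:4 — peak 5.
Total landscaper-days = 31 over 7 days ⇒ peak ≥ ⌈31/7⌉ = 5, so 5 is optimal.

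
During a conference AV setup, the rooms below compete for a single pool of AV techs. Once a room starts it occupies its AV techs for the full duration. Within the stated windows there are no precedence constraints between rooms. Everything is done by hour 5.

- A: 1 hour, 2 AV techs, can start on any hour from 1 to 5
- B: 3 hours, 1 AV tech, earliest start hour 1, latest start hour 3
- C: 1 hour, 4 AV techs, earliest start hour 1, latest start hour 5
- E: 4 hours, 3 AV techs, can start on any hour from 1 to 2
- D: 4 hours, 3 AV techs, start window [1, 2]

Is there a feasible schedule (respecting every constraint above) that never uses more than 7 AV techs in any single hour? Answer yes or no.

yes

Schedule A@1, B@1, C@1, E@2, D@2: h1:7  h2:7  h3:7  h4:6  h5:6 — peak 7 ≤ 7.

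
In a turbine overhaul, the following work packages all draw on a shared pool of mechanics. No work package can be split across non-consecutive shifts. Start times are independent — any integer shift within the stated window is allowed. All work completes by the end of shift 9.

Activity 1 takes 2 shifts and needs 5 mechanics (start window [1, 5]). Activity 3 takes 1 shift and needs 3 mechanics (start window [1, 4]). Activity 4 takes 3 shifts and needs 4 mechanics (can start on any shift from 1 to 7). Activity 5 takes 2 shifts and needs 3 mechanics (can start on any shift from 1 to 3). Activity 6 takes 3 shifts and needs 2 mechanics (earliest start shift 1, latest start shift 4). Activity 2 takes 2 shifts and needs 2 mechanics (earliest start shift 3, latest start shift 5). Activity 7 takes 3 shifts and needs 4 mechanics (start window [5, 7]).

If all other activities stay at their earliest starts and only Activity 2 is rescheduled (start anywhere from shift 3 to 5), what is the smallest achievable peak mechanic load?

17

Activity 2@3: s1:17  s2:14  s3:8  s4:2  s5:4  s6:4  s7:4  s8:0  s9:0 → peak 17
Activity 2@4: s1:17  s2:14  s3:6  s4:2  s5:6  s6:4  s7:4  s8:0  s9:0 → peak 17
Activity 2@5: s1:17  s2:14  s3:6  s4:0  s5:6  s6:6  s7:4  s8:0  s9:0 → peak 17
Best is Activity 2@3, peak 17.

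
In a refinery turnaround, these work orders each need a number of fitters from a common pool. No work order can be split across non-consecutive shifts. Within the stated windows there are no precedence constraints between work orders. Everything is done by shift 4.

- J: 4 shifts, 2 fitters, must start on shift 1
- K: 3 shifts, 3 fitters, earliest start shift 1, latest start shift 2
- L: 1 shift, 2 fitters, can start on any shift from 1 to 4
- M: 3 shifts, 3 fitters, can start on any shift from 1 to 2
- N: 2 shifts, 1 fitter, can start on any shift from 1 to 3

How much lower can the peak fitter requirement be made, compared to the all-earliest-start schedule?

Early-start peak: s1:11  s2:9  s3:8  s4:2 ⇒ 11.
Leveled (J@1, K@1, L@1, M@2, N@1): s1:8  s2:9  s3:8  s4:5 ⇒ 9.
Reduction 11 − 9 = 2.

2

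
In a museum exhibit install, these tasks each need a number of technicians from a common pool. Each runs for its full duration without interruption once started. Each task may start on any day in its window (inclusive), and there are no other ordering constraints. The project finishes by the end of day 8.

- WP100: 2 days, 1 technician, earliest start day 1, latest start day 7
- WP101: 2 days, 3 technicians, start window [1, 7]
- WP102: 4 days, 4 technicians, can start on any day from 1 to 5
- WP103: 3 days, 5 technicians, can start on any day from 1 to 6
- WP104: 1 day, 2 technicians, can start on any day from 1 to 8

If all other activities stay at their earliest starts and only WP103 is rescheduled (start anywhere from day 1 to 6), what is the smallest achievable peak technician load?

10

WP103@1: d1:15  d2:13  d3:9  d4:4  d5:0  d6:0  d7:0  d8:0 → peak 15
WP103@2: d1:10  d2:13  d3:9  d4:9  d5:0  d6:0  d7:0  d8:0 → peak 13
WP103@3: d1:10  d2:8  d3:9  d4:9  d5:5  d6:0  d7:0  d8:0 → peak 10
WP103@4: d1:10  d2:8  d3:4  d4:9  d5:5  d6:5  d7:0  d8:0 → peak 10
WP103@5: d1:10  d2:8  d3:4  d4:4  d5:5  d6:5  d7:5  d8:0 → peak 10
WP103@6: d1:10  d2:8  d3:4  d4:4  d5:0  d6:5  d7:5  d8:5 → peak 10
Best is WP103@3, peak 10.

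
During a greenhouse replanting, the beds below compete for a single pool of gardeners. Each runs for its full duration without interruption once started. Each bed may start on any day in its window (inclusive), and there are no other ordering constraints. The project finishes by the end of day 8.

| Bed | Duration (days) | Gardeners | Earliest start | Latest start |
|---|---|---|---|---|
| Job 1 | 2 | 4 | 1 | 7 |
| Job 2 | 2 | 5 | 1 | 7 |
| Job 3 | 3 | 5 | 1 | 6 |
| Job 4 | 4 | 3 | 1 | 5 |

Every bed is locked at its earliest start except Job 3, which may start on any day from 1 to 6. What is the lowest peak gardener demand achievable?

12

Job 3@1: d1:17  d2:17  d3:8  d4:3  d5:0  d6:0  d7:0  d8:0 → peak 17
Job 3@2: d1:12  d2:17  d3:8  d4:8  d5:0  d6:0  d7:0  d8:0 → peak 17
Job 3@3: d1:12  d2:12  d3:8  d4:8  d5:5  d6:0  d7:0  d8:0 → peak 12
Job 3@4: d1:12  d2:12  d3:3  d4:8  d5:5  d6:5  d7:0  d8:0 → peak 12
Job 3@5: d1:12  d2:12  d3:3  d4:3  d5:5  d6:5  d7:5  d8:0 → peak 12
Job 3@6: d1:12  d2:12  d3:3  d4:3  d5:0  d6:5  d7:5  d8:5 → peak 12
Best is Job 3@3, peak 12.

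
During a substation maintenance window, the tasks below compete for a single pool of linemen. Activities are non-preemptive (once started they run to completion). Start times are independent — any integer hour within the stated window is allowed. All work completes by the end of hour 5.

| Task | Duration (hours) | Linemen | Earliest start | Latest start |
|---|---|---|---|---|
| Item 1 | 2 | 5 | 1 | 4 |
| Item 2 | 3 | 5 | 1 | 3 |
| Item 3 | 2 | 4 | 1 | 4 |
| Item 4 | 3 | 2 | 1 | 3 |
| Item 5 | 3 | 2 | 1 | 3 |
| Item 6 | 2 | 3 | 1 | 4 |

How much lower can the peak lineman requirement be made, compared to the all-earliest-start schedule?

Early-start peak: h1:21  h2:21  h3:9  h4:0  h5:0 ⇒ 21.
Leveled (Item 1@1, Item 2@1, Item 3@4, Item 4@3, Item 5@3, Item 6@4): h1:10  h2:10  h3:9  h4:11  h5:11 ⇒ 11.
Reduction 21 − 11 = 10.

10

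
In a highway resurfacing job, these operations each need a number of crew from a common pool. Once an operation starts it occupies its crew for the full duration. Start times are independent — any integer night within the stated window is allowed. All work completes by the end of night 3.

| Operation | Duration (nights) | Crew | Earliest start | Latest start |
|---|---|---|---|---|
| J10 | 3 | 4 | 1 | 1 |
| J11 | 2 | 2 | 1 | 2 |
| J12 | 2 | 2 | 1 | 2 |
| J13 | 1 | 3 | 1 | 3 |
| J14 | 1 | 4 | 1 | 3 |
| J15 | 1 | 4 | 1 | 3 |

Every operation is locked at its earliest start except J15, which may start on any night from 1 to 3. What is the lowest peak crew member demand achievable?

J15@1: n1:19  n2:8  n3:4 → peak 19
J15@2: n1:15  n2:12  n3:4 → peak 15
J15@3: n1:15  n2:8  n3:8 → peak 15
Best is J15@2, peak 15.

15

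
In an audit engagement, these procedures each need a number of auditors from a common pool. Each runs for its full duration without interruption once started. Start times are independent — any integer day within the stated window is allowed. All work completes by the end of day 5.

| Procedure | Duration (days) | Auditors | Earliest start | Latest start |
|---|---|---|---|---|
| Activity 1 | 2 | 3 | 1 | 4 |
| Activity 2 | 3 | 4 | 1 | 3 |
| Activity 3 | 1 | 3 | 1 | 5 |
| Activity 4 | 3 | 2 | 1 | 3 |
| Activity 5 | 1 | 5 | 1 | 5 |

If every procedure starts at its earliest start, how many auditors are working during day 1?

17

At early start, day 1 has: Activity 1, Activity 2, Activity 3, Activity 4, Activity 5.
Demand: 3 + 4 + 3 + 2 + 5 = 17.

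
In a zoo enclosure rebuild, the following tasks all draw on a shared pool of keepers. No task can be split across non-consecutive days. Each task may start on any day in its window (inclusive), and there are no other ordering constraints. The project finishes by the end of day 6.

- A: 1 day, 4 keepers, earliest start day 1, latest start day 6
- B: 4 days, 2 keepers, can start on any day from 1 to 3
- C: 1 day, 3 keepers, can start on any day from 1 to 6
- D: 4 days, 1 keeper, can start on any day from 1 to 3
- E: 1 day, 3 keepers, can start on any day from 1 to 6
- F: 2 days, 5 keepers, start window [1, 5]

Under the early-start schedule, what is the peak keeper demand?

Early-start schedule: A@1, B@1, C@1, D@1, E@1, F@1.
Load per day: day 1: 18, day 2: 8, day 3: 3, day 4: 3, day 5: 0, day 6: 0.
Peak is 18.

18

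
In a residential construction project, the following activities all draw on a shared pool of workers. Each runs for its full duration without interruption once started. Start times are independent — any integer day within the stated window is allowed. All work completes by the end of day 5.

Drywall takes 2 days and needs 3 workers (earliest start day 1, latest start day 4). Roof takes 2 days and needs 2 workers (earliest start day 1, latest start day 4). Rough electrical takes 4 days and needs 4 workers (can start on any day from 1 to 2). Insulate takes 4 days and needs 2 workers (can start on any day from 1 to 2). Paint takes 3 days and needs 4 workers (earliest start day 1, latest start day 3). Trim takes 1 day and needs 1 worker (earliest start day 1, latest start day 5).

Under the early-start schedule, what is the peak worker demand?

16

Early-start schedule: Drywall@1, Roof@1, Rough electrical@1, Insulate@1, Paint@1, Trim@1.
Load per day: day 1: 16, day 2: 15, day 3: 10, day 4: 6, day 5: 0.
Peak is 16.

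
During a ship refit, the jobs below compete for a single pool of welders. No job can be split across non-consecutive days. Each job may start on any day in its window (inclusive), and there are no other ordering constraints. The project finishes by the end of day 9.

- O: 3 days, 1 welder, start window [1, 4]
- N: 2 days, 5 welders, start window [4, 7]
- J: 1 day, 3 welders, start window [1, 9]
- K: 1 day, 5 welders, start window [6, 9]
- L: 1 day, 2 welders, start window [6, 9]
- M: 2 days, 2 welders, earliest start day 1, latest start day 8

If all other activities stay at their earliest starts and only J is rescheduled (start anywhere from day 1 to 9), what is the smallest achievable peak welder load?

J@1: d1:6  d2:3  d3:1  d4:5  d5:5  d6:7  d7:0  d8:0  d9:0 → peak 7
J@2: d1:3  d2:6  d3:1  d4:5  d5:5  d6:7  d7:0  d8:0  d9:0 → peak 7
J@3: d1:3  d2:3  d3:4  d4:5  d5:5  d6:7  d7:0  d8:0  d9:0 → peak 7
J@4: d1:3  d2:3  d3:1  d4:8  d5:5  d6:7  d7:0  d8:0  d9:0 → peak 8
J@5: d1:3  d2:3  d3:1  d4:5  d5:8  d6:7  d7:0  d8:0  d9:0 → peak 8
J@6: d1:3  d2:3  d3:1  d4:5  d5:5  d6:10  d7:0  d8:0  d9:0 → peak 10
J@7: d1:3  d2:3  d3:1  d4:5  d5:5  d6:7  d7:3  d8:0  d9:0 → peak 7
J@8: d1:3  d2:3  d3:1  d4:5  d5:5  d6:7  d7:0  d8:3  d9:0 → peak 7
J@9: d1:3  d2:3  d3:1  d4:5  d5:5  d6:7  d7:0  d8:0  d9:3 → peak 7
Best is J@1, peak 7.

7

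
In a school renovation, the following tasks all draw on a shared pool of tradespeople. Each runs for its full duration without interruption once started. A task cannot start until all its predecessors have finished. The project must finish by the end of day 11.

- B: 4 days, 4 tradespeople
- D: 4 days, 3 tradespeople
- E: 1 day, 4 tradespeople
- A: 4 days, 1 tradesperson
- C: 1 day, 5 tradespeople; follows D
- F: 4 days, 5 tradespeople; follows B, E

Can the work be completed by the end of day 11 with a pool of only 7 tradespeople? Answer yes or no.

yes

Schedule B@1, D@1, E@5, A@5, C@6, F@7: d1:7  d2:7  d3:7  d4:7  d5:5  d6:6  d7:6  d8:6  d9:5  d10:5  d11:0 — peak 7 ≤ 7.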